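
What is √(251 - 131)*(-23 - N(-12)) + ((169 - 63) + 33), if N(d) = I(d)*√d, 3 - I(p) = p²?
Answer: 139 - 46*√30 + 1692*I*√10 ≈ -112.95 + 5350.6*I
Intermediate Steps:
I(p) = 3 - p²
N(d) = √d*(3 - d²) (N(d) = (3 - d²)*√d = √d*(3 - d²))
√(251 - 131)*(-23 - N(-12)) + ((169 - 63) + 33) = √(251 - 131)*(-23 - √(-12)*(3 - 1*(-12)²)) + ((169 - 63) + 33) = √120*(-23 - 2*I*√3*(3 - 1*144)) + (106 + 33) = (2*√30)*(-23 - 2*I*√3*(3 - 144)) + 139 = (2*√30)*(-23 - 2*I*√3*(-141)) + 139 = (2*√30)*(-23 - (-282)*I*√3) + 139 = (2*√30)*(-23 + 282*I*√3) + 139 = 2*√30*(-23 + 282*I*√3) + 139 = 139 + 2*√30*(-23 + 282*I*√3)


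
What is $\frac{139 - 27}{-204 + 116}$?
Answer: $- \frac{14}{11} \approx -1.2727$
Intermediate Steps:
$\frac{139 - 27}{-204 + 116} = \frac{112}{-88} = 112 \left(- \frac{1}{88}\right) = - \frac{14}{11}$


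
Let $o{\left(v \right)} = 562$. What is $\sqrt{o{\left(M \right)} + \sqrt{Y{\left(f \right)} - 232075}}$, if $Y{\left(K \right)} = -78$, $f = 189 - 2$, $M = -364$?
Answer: $\sqrt{562 + i \sqrt{232153}} \approx 25.517 + 9.4411 i$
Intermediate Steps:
$f = 187$
$\sqrt{o{\left(M \right)} + \sqrt{Y{\left(f \right)} - 232075}} = \sqrt{562 + \sqrt{-78 - 232075}} = \sqrt{562 + \sqrt{-232153}} = \sqrt{562 + i \sqrt{232153}}$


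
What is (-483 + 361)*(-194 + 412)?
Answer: -26596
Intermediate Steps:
(-483 + 361)*(-194 + 412) = -122*218 = -26596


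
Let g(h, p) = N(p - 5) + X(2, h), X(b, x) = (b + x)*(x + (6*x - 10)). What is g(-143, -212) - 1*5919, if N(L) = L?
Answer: 136415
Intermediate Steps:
X(b, x) = (-10 + 7*x)*(b + x) (X(b, x) = (b + x)*(x + (-10 + 6*x)) = (b + x)*(-10 + 7*x) = (-10 + 7*x)*(b + x))
g(h, p) = -25 + p + 4*h + 7*h² (g(h, p) = (p - 5) + (-10*2 - 10*h + 7*h² + 7*2*h) = (-5 + p) + (-20 - 10*h + 7*h² + 14*h) = (-5 + p) + (-20 + 4*h + 7*h²) = -25 + p + 4*h + 7*h²)
g(-143, -212) - 1*5919 = (-25 - 212 + 4*(-143) + 7*(-143)²) - 1*5919 = (-25 - 212 - 572 + 7*20449) - 5919 = (-25 - 212 - 572 + 143143) - 5919 = 142334 - 5919 = 136415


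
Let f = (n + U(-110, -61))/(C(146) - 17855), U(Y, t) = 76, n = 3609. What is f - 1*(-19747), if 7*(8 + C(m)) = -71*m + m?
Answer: 381567596/19323 ≈ 19747.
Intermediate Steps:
C(m) = -8 - 10*m (C(m) = -8 + (-71*m + m)/7 = -8 + (-70*m)/7 = -8 - 10*m)
f = -3685/19323 (f = (3609 + 76)/((-8 - 10*146) - 17855) = 3685/((-8 - 1460) - 17855) = 3685/(-1468 - 17855) = 3685/(-19323) = 3685*(-1/19323) = -3685/19323 ≈ -0.19071)
f - 1*(-19747) = -3685/19323 - 1*(-19747) = -3685/19323 + 19747 = 381567596/19323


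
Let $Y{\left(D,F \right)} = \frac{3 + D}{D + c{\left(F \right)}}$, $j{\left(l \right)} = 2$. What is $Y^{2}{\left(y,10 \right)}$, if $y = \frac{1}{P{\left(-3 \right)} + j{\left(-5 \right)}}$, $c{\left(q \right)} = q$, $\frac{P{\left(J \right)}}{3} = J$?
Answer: $\frac{400}{4761} \approx 0.084016$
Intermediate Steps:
$P{\left(J \right)} = 3 J$
$y = - \frac{1}{7}$ ($y = \frac{1}{3 \left(-3\right) + 2} = \frac{1}{-9 + 2} = \frac{1}{-7} = - \frac{1}{7} \approx -0.14286$)
$Y{\left(D,F \right)} = \frac{3 + D}{D + F}$
$Y^{2}{\left(y,10 \right)} = \left(\frac{3 - \frac{1}{7}}{- \frac{1}{7} + 10}\right)^{2} = \left(\frac{1}{\frac{69}{7}} \cdot \frac{20}{7}\right)^{2} = \left(\frac{7}{69} \cdot \frac{20}{7}\right)^{2} = \left(\frac{20}{69}\right)^{2} = \frac{400}{4761}$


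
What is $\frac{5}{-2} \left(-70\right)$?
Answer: $175$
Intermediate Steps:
$\frac{5}{-2} \left(-70\right) = 5 \left(- \frac{1}{2}\right) \left(-70\right) = \left(- \frac{5}{2}\right) \left(-70\right) = 175$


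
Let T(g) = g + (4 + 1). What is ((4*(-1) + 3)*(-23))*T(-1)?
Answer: 92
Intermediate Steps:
T(g) = 5 + g (T(g) = g + 5 = 5 + g)
((4*(-1) + 3)*(-23))*T(-1) = ((4*(-1) + 3)*(-23))*(5 - 1) = ((-4 + 3)*(-23))*4 = -1*(-23)*4 = 23*4 = 92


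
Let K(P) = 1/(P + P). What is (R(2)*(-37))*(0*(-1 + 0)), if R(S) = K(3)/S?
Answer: 0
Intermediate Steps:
K(P) = 1/(2*P)
R(S) = 1/(6*S) (R(S) = ((½)/3)/S = ((½)*(⅓))/S = 1/(6*S))
(R(2)*(-37))*(0*(-1 + 0)) = (((⅙)/2)*(-37))*(0*(-1 + 0)) = (((⅙)*(½))*(-37))*(0*(-1)) = ((1/12)*(-37))*0 = -37/12*0 = 0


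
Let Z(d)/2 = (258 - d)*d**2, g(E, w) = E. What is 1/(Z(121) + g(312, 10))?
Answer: 1/4011946 ≈ 2.4926e-7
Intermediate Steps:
Z(d) = 2*d**2*(258 - d) (Z(d) = 2*((258 - d)*d**2) = 2*(d**2*(258 - d)) = 2*d**2*(258 - d))
1/(Z(121) + g(312, 10)) = 1/(2*121**2*(258 - 1*121) + 312) = 1/(2*14641*(258 - 121) + 312) = 1/(2*14641*137 + 312) = 1/(4011634 + 312) = 1/4011946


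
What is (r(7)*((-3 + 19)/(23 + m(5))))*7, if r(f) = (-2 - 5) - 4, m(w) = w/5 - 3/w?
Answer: -6160/117 ≈ -52.650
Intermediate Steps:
m(w) = -3/w + w/5 (m(w) = w*(1/5) - 3/w = w/5 - 3/w = -3/w + w/5)
r(f) = -11 (r(f) = -7 - 4 = -11)
(r(7)*((-3 + 19)/(23 + m(5))))*7 = -11*(-3 + 19)/(23 + (-3/5 + (1/5)*5))*7 = -176/(23 + (-3*1/5 + 1))*7 = -176/(23 + (-3/5 + 1))*7 = -176/(23 + 2/5)*7 = -176/117/5*7 = -176*5/117*7 = -11*80/117*7 = -880/117*7 = -6160/117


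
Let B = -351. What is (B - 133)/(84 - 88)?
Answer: 121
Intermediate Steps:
(B - 133)/(84 - 88) = (-351 - 133)/(84 - 88) = -484/(-4) = -484*(-¼) = 121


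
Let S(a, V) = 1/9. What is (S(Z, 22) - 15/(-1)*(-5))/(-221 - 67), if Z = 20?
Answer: 337/1296 ≈ 0.26003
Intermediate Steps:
S(a, V) = ⅑
(S(Z, 22) - 15/(-1)*(-5))/(-221 - 67) = (⅑ - 15/(-1)*(-5))/(-221 - 67) = (⅑ - 15*(-1)*(-5))/(-288) = (⅑ + 15*(-5))*(-1/288) = (⅑ - 75)*(-1/288) = -674/9*(-1/288) = 337/1296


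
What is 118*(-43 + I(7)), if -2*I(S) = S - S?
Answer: -5074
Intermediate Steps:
I(S) = 0 (I(S) = -(S - S)/2 = -½*0 = 0)
118*(-43 + I(7)) = 118*(-43 + 0) = 118*(-43) = -5074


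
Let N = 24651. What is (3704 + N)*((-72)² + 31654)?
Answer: 1044541490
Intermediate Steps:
(3704 + N)*((-72)² + 31654) = (3704 + 24651)*((-72)² + 31654) = 28355*(5184 + 31654) = 28355*36838 = 1044541490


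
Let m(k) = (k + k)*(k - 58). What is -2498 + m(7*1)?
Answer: -3212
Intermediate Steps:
m(k) = 2*k*(-58 + k) (m(k) = (2*k)*(-58 + k) = 2*k*(-58 + k))
-2498 + m(7*1) = -2498 + 2*(7*1)*(-58 + 7*1) = -2498 + 2*7*(-58 + 7) = -2498 + 2*7*(-51) = -2498 - 714 = -3212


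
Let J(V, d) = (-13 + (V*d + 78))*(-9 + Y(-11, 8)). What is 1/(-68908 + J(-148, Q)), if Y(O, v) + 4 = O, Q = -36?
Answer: -1/198340 ≈ -5.0418e-6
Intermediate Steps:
Y(O, v) = -4 + O
J(V, d) = -1560 - 24*V*d (J(V, d) = (-13 + (V*d + 78))*(-9 + (-4 - 11)) = (-13 + (78 + V*d))*(-9 - 15) = (65 + V*d)*(-24) = -1560 - 24*V*d)
1/(-68908 + J(-148, Q)) = 1/(-68908 + (-1560 - 24*(-148)*(-36))) = 1/(-68908 + (-1560 - 127872)) = 1/(-68908 - 129432) = 1/(-198340) = -1/198340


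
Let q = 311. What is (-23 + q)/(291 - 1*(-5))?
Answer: 36/37 ≈ 0.97297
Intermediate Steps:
(-23 + q)/(291 - 1*(-5)) = (-23 + 311)/(291 - 1*(-5)) = 288/(291 + 5) = 288/296 = 288*(1/296) = 36/37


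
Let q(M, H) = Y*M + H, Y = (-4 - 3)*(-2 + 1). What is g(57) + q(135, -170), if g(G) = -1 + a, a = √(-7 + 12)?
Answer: 774 + √5 ≈ 776.24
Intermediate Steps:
a = √5 ≈ 2.2361
Y = 7 (Y = -7*(-1) = 7)
g(G) = -1 + √5
q(M, H) = H + 7*M (q(M, H) = 7*M + H = H + 7*M)
g(57) + q(135, -170) = (-1 + √5) + (-170 + 7*135) = (-1 + √5) + (-170 + 945) = (-1 + √5) + 775 = 774 + √5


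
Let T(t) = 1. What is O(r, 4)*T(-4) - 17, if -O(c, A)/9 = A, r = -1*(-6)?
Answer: -53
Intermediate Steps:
r = 6
O(c, A) = -9*A
O(r, 4)*T(-4) - 17 = -9*4*1 - 17 = -36*1 - 17 = -36 - 17 = -53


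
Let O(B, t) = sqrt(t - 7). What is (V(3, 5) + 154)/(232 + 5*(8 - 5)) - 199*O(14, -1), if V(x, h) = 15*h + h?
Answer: 18/19 - 398*I*sqrt(2) ≈ 0.94737 - 562.86*I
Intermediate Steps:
O(B, t) = sqrt(-7 + t)
V(x, h) = 16*h
(V(3, 5) + 154)/(232 + 5*(8 - 5)) - 199*O(14, -1) = (16*5 + 154)/(232 + 5*(8 - 5)) - 199*sqrt(-7 - 1) = (80 + 154)/(232 + 5*3) - 398*I*sqrt(2) = 234/(232 + 15) - 398*I*sqrt(2) = 234/247 - 398*I*sqrt(2) = 234*(1/247) - 398*I*sqrt(2) = 18/19 - 398*I*sqrt(2)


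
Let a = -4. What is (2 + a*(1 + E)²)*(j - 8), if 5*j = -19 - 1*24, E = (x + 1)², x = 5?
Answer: 454342/5 ≈ 90868.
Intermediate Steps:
E = 36 (E = (5 + 1)² = 6² = 36)
j = -43/5 (j = (-19 - 1*24)/5 = (-19 - 24)/5 = (⅕)*(-43) = -43/5 ≈ -8.6000)
(2 + a*(1 + E)²)*(j - 8) = (2 - 4*(1 + 36)²)*(-43/5 - 8) = (2 - 4*37²)*(-83/5) = (2 - 4*1369)*(-83/5) = (2 - 5476)*(-83/5) = -5474*(-83/5) = 454342/5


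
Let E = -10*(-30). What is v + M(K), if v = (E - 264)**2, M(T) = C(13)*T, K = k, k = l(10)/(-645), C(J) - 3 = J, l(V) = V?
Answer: 167152/129 ≈ 1295.8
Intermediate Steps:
E = 300
C(J) = 3 + J
k = -2/129 (k = 10/(-645) = 10*(-1/645) = -2/129 ≈ -0.015504)
K = -2/129 ≈ -0.015504
M(T) = 16*T (M(T) = (3 + 13)*T = 16*T)
v = 1296 (v = (300 - 264)**2 = 36**2 = 1296)
v + M(K) = 1296 + 16*(-2/129) = 1296 - 32/129 = 167152/129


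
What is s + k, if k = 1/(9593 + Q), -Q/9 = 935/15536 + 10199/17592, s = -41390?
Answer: -4518894875812962/109178422015 ≈ -41390.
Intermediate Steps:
Q = -65587569/11387888 (Q = -9*(935/15536 + 10199/17592) = -9*21862523/34163664 = -65587569/11387888 ≈ -5.7594)
k = 11387888/109178422015 (k = 1/(9593 - 65587569/11387888) = 1/(109178422015/11387888) = 11387888/109178422015 ≈ 0.00010431)
s + k = -41390 + 11387888/109178422015 = -4518894875812962/109178422015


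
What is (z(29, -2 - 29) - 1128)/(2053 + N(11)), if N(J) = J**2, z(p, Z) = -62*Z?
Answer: 397/1087 ≈ 0.36523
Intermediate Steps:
(z(29, -2 - 29) - 1128)/(2053 + N(11)) = (-62*(-2 - 29) - 1128)/(2053 + 11**2) = (-62*(-31) - 1128)/(2053 + 121) = (1922 - 1128)/2174 = 794*(1/2174) = 397/1087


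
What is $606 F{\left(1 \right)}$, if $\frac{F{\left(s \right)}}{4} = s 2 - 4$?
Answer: $-4848$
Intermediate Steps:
$F{\left(s \right)} = -16 + 8 s$ ($F{\left(s \right)} = 4 \left(s 2 - 4\right) = 4 \left(2 s - 4\right) = 4 \left(-4 + 2 s\right) = -16 + 8 s$)
$606 F{\left(1 \right)} = 606 \left(-16 + 8 \cdot 1\right) = 606 \left(-16 + 8\right) = 606 \left(-8\right) = -4848$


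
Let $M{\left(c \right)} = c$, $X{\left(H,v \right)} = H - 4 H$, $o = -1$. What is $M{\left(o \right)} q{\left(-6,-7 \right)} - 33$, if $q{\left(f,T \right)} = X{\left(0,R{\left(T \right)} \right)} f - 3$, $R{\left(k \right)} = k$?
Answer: $-30$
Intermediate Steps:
$X{\left(H,v \right)} = - 3 H$
$q{\left(f,T \right)} = -3$ ($q{\left(f,T \right)} = \left(-3\right) 0 f - 3 = 0 f - 3 = 0 - 3 = -3$)
$M{\left(o \right)} q{\left(-6,-7 \right)} - 33 = \left(-1\right) \left(-3\right) - 33 = 3 - 33 = -30$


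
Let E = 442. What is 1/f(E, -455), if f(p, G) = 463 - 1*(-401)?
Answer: 1/864 ≈ 0.0011574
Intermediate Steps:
f(p, G) = 864 (f(p, G) = 463 + 401 = 864)
1/f(E, -455) = 1/864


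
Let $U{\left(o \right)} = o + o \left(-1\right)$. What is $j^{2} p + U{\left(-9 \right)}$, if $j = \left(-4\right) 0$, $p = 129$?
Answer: $0$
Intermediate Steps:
$U{\left(o \right)} = 0$ ($U{\left(o \right)} = o - o = 0$)
$j = 0$
$j^{2} p + U{\left(-9 \right)} = 0^{2} \cdot 129 + 0 = 0 \cdot 129 + 0 = 0 + 0 = 0$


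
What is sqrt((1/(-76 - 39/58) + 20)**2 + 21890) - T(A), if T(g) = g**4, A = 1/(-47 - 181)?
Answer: -1/2702336256 + sqrt(440792468934)/4447 ≈ 149.30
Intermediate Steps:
A = -1/228 (A = 1/(-228) = -1/228 ≈ -0.0043860)
sqrt((1/(-76 - 39/58) + 20)**2 + 21890) - T(A) = sqrt((1/(-76 - 39/58) + 20)**2 + 21890) - (-1/228)**4 = sqrt((1/(-76 - 39*1/58) + 20)**2 + 21890) - 1*1/2702336256 = sqrt((1/(-76 - 39/58) + 20)**2 + 21890) - 1/2702336256 = sqrt((1/(-4447/58) + 20)**2 + 21890) - 1/2702336256 = sqrt((-58/4447 + 20)**2 + 21890) - 1/2702336256 = sqrt((88882/4447)**2 + 21890) - 1/2702336256 = sqrt(7900009924/19775809 + 21890) - 1/2702336256 = sqrt(440792468934/19775809) - 1/2702336256 = sqrt(440792468934)/4447 - 1/2702336256 = -1/2702336256 + sqrt(440792468934)/4447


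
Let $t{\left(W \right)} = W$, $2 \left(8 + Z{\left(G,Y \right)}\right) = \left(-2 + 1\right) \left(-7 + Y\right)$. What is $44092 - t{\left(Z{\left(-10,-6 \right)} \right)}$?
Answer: $\frac{88187}{2} \approx 44094.0$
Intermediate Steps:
$Z{\left(G,Y \right)} = - \frac{9}{2} - \frac{Y}{2}$ ($Z{\left(G,Y \right)} = -8 + \frac{\left(-2 + 1\right) \left(-7 + Y\right)}{2} = -8 + \frac{\left(-1\right) \left(-7 + Y\right)}{2} = -8 + \frac{7 - Y}{2} = -8 - \left(- \frac{7}{2} + \frac{Y}{2}\right) = - \frac{9}{2} - \frac{Y}{2}$)
$44092 - t{\left(Z{\left(-10,-6 \right)} \right)} = 44092 - \left(- \frac{9}{2} - -3\right) = 44092 - \left(- \frac{9}{2} + 3\right) = 44092 - - \frac{3}{2} = 44092 + \frac{3}{2} = \frac{88187}{2}$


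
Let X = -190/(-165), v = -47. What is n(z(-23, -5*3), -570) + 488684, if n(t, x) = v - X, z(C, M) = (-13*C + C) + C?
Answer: 16124983/33 ≈ 4.8864e+5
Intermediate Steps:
X = 38/33 (X = -190*(-1/165) = 38/33 ≈ 1.1515)
z(C, M) = -11*C (z(C, M) = -12*C + C = -11*C)
n(t, x) = -1589/33 (n(t, x) = -47 - 1*38/33 = -47 - 38/33 = -1589/33)
n(z(-23, -5*3), -570) + 488684 = -1589/33 + 488684 = 16124983/33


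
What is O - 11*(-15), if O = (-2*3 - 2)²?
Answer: 229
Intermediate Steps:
O = 64 (O = (-6 - 2)² = (-8)² = 64)
O - 11*(-15) = 64 - 11*(-15) = 64 + 165 = 229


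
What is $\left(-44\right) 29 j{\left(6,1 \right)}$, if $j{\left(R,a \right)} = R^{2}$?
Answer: $-45936$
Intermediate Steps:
$\left(-44\right) 29 j{\left(6,1 \right)} = \left(-44\right) 29 \cdot 6^{2} = \left(-1276\right) 36 = -45936$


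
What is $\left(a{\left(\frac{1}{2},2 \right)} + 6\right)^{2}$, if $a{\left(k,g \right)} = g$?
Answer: $64$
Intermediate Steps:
$\left(a{\left(\frac{1}{2},2 \right)} + 6\right)^{2} = \left(2 + 6\right)^{2} = 8^{2} = 64$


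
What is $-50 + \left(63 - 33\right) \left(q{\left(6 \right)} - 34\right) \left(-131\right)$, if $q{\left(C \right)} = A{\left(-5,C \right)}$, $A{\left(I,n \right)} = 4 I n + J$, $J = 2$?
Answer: $597310$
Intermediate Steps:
$A{\left(I,n \right)} = 2 + 4 I n$ ($A{\left(I,n \right)} = 4 I n + 2 = 2 + 4 I n$)
$q{\left(C \right)} = 2 - 20 C$ ($q{\left(C \right)} = 2 + 4 \left(-5\right) C = 2 - 20 C$)
$-50 + \left(63 - 33\right) \left(q{\left(6 \right)} - 34\right) \left(-131\right) = -50 + \left(63 - 33\right) \left(\left(2 - 120\right) - 34\right) \left(-131\right) = -50 + 30 \left(\left(2 - 120\right) - 34\right) \left(-131\right) = -50 + 30 \left(-118 - 34\right) \left(-131\right) = -50 + 30 \left(-152\right) \left(-131\right) = -50 - -597360 = -50 + 597360 = 597310$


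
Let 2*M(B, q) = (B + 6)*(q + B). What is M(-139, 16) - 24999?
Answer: -33639/2 ≈ -16820.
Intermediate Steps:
M(B, q) = (6 + B)*(B + q)/2 (M(B, q) = ((B + 6)*(q + B))/2 = ((6 + B)*(B + q))/2 = (6 + B)*(B + q)/2)
M(-139, 16) - 24999 = ((1/2)*(-139)**2 + 3*(-139) + 3*16 + (1/2)*(-139)*16) - 24999 = ((1/2)*19321 - 417 + 48 - 1112) - 24999 = (19321/2 - 417 + 48 - 1112) - 24999 = 16359/2 - 24999 = -33639/2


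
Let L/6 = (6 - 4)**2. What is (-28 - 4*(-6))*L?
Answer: -96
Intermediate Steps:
L = 24 (L = 6*(6 - 4)**2 = 6*2**2 = 6*4 = 24)
(-28 - 4*(-6))*L = (-28 - 4*(-6))*24 = (-28 + 24)*24 = -4*24 = -96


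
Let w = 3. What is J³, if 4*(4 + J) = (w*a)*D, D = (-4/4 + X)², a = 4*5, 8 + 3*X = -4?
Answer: 51064811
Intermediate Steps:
X = -4 (X = -8/3 + (⅓)*(-4) = -8/3 - 4/3 = -4)
a = 20
D = 25 (D = (-4/4 - 4)² = (-4*¼ - 4)² = (-1 - 4)² = (-5)² = 25)
J = 371 (J = -4 + ((3*20)*25)/4 = -4 + (60*25)/4 = -4 + (¼)*1500 = -4 + 375 = 371)
J³ = 371³ = 51064811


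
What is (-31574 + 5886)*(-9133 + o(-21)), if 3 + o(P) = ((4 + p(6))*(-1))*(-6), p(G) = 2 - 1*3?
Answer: 234223184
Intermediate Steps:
p(G) = -1 (p(G) = 2 - 3 = -1)
o(P) = 15 (o(P) = -3 + ((4 - 1)*(-1))*(-6) = -3 + (3*(-1))*(-6) = -3 - 3*(-6) = -3 + 18 = 15)
(-31574 + 5886)*(-9133 + o(-21)) = (-31574 + 5886)*(-9133 + 15) = -25688*(-9118) = 234223184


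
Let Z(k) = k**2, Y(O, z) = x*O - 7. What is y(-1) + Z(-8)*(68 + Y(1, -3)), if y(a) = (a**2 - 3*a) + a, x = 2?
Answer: 4035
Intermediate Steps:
Y(O, z) = -7 + 2*O (Y(O, z) = 2*O - 7 = -7 + 2*O)
y(a) = a**2 - 2*a
y(-1) + Z(-8)*(68 + Y(1, -3)) = -(-2 - 1) + (-8)**2*(68 + (-7 + 2*1)) = -1*(-3) + 64*(68 + (-7 + 2)) = 3 + 64*(68 - 5) = 3 + 64*63 = 3 + 4032 = 4035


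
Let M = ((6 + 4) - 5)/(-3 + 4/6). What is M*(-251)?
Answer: 3765/7 ≈ 537.86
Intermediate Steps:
M = -15/7 (M = (10 - 5)/(-3 + 4*(1/6)) = 5/(-3 + 2/3) = 5/(-7/3) = 5*(-3/7) = -15/7 ≈ -2.1429)
M*(-251) = -15/7*(-251) = 3765/7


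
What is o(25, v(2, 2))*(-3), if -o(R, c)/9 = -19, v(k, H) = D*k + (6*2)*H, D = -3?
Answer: -513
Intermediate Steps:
v(k, H) = -3*k + 12*H (v(k, H) = -3*k + (6*2)*H = -3*k + 12*H)
o(R, c) = 171 (o(R, c) = -9*(-19) = 171)
o(25, v(2, 2))*(-3) = 171*(-3) = -513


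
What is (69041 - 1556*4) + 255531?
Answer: 318348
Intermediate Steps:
(69041 - 1556*4) + 255531 = (69041 - 6224) + 255531 = 62817 + 255531 = 318348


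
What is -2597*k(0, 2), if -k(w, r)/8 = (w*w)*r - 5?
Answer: -103880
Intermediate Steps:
k(w, r) = 40 - 8*r*w² (k(w, r) = -8*((w*w)*r - 5) = -8*(w²*r - 5) = -8*(r*w² - 5) = -8*(-5 + r*w²) = 40 - 8*r*w²)
-2597*k(0, 2) = -2597*(40 - 8*2*0²) = -2597*(40 - 8*2*0) = -2597*(40 + 0) = -2597*40 = -103880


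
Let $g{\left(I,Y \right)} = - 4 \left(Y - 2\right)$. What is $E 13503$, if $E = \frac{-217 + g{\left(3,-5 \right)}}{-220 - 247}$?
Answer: $\frac{2552067}{467} \approx 5464.8$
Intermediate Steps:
$g{\left(I,Y \right)} = 8 - 4 Y$ ($g{\left(I,Y \right)} = - 4 \left(-2 + Y\right) = 8 - 4 Y$)
$E = \frac{189}{467}$ ($E = \frac{-217 + \left(8 - -20\right)}{-220 - 247} = \frac{-217 + \left(8 + 20\right)}{-467} = \left(-217 + 28\right) \left(- \frac{1}{467}\right) = \left(-189\right) \left(- \frac{1}{467}\right) = \frac{189}{467} \approx 0.40471$)
$E 13503 = \frac{189}{467} \cdot 13503 = \frac{2552067}{467}$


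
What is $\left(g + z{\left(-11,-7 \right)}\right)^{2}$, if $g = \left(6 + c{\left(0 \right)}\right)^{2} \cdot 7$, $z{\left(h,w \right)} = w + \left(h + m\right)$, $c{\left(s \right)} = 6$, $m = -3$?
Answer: $974169$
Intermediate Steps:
$z{\left(h,w \right)} = -3 + h + w$ ($z{\left(h,w \right)} = w + \left(h - 3\right) = w + \left(-3 + h\right) = -3 + h + w$)
$g = 1008$ ($g = \left(6 + 6\right)^{2} \cdot 7 = 12^{2} \cdot 7 = 144 \cdot 7 = 1008$)
$\left(g + z{\left(-11,-7 \right)}\right)^{2} = \left(1008 - 21\right)^{2} = 987^{2} = 974169$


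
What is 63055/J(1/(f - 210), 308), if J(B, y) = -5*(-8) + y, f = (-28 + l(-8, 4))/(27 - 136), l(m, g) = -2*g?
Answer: 63055/348 ≈ 181.19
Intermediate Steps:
f = 36/109 (f = (-28 - 2*4)/(27 - 136) = (-28 - 8)/(-109) = -36*(-1/109) = 36/109 ≈ 0.33028)
J(B, y) = 40 + y
63055/J(1/(f - 210), 308) = 63055/(40 + 308) = 63055/348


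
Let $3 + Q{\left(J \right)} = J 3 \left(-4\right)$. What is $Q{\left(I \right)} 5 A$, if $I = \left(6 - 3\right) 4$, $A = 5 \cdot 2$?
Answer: $-7350$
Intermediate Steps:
$A = 10$
$I = 12$ ($I = 3 \cdot 4 = 12$)
$Q{\left(J \right)} = -3 - 12 J$ ($Q{\left(J \right)} = -3 + J 3 \left(-4\right) = -3 + 3 J \left(-4\right) = -3 - 12 J$)
$Q{\left(I \right)} 5 A = \left(-3 - 144\right) 5 \cdot 10 = \left(-147\right) 5 \cdot 10 = \left(-735\right) 10 = -7350$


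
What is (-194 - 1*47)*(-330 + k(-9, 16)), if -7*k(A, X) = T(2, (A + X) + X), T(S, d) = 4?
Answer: 557674/7 ≈ 79668.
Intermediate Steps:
k(A, X) = -4/7 (k(A, X) = -⅐*4 = -4/7)
(-194 - 1*47)*(-330 + k(-9, 16)) = (-194 - 1*47)*(-330 - 4/7) = (-194 - 47)*(-2314/7) = -241*(-2314/7) = 557674/7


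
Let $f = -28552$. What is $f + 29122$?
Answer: $570$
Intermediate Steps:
$f + 29122 = -28552 + 29122 = 570$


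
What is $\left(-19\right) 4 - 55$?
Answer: $-131$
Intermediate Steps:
$\left(-19\right) 4 - 55 = -76 - 55 = -131$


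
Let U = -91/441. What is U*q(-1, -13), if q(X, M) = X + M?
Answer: 26/9 ≈ 2.8889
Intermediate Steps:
U = -13/63 (U = -91*1/441 = -13/63 ≈ -0.20635)
q(X, M) = M + X
U*q(-1, -13) = -13*(-13 - 1)/63 = -13/63*(-14) = 26/9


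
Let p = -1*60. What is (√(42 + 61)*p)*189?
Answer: -11340*√103 ≈ -1.1509e+5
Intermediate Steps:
p = -60
(√(42 + 61)*p)*189 = (√(42 + 61)*(-60))*189 = (√103*(-60))*189 = -60*√103*189 = -11340*√103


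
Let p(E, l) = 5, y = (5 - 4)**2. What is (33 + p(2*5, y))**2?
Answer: 1444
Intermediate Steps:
y = 1 (y = 1**2 = 1)
(33 + p(2*5, y))**2 = (33 + 5)**2 = 38**2 = 1444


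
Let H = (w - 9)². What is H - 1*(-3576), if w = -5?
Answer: 3772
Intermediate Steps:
H = 196 (H = (-5 - 9)² = (-14)² = 196)
H - 1*(-3576) = 196 - 1*(-3576) = 196 + 3576 = 3772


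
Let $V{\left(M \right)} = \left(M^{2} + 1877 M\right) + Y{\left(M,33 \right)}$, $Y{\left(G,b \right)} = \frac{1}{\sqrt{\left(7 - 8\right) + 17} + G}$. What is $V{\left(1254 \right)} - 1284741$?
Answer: $\frac{3323048515}{1258} \approx 2.6415 \cdot 10^{6}$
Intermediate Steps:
$Y{\left(G,b \right)} = \frac{1}{4 + G}$ ($Y{\left(G,b \right)} = \frac{1}{\sqrt{-1 + 17} + G} = \frac{1}{\sqrt{16} + G} = \frac{1}{4 + G}$)
$V{\left(M \right)} = M^{2} + \frac{1}{4 + M} + 1877 M$ ($V{\left(M \right)} = \left(M^{2} + 1877 M\right) + \frac{1}{4 + M} = M^{2} + \frac{1}{4 + M} + 1877 M$)
$V{\left(1254 \right)} - 1284741 = \frac{1 + 1254 \left(4 + 1254\right) \left(1877 + 1254\right)}{4 + 1254} - 1284741 = \frac{1 + 1254 \cdot 1258 \cdot 3131}{1258} - 1284741 = \frac{1 + 4939252692}{1258} - 1284741 = \frac{1}{1258} \cdot 4939252693 - 1284741 = \frac{4939252693}{1258} - 1284741 = \frac{3323048515}{1258}$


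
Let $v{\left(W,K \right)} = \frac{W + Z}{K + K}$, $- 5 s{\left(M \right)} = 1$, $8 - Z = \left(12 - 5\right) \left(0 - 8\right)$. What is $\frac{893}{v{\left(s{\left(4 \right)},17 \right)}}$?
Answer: $\frac{151810}{319} \approx 475.89$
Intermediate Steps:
$Z = 64$ ($Z = 8 - \left(12 - 5\right) \left(0 - 8\right) = 8 - 7 \left(-8\right) = 8 - -56 = 8 + 56 = 64$)
$s{\left(M \right)} = - \frac{1}{5}$ ($s{\left(M \right)} = \left(- \frac{1}{5}\right) 1 = - \frac{1}{5}$)
$v{\left(W,K \right)} = \frac{64 + W}{2 K}$ ($v{\left(W,K \right)} = \frac{W + 64}{K + K} = \frac{64 + W}{2 K}$)
$\frac{893}{v{\left(s{\left(4 \right)},17 \right)}} = \frac{893}{\frac{1}{2} \cdot \frac{1}{17} \left(64 - \frac{1}{5}\right)} = \frac{893}{\frac{1}{2} \cdot \frac{1}{17} \cdot \frac{319}{5}} = \frac{893}{\frac{319}{170}} = 893 \cdot \frac{170}{319} = \frac{151810}{319}$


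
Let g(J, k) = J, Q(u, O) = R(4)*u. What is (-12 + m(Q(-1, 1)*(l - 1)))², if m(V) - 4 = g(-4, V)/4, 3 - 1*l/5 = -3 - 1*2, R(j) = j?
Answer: 81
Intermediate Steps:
l = 40 (l = 15 - 5*(-3 - 1*2) = 15 - 5*(-3 - 2) = 15 - 5*(-5) = 15 + 25 = 40)
Q(u, O) = 4*u
m(V) = 3 (m(V) = 4 - 4/4 = 4 - 4*¼ = 4 - 1 = 3)
(-12 + m(Q(-1, 1)*(l - 1)))² = (-12 + 3)² = (-9)² = 81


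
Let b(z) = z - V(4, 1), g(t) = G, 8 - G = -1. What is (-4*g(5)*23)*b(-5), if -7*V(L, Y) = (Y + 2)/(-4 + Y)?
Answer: 29808/7 ≈ 4258.3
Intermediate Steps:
G = 9 (G = 8 - 1*(-1) = 8 + 1 = 9)
V(L, Y) = -(2 + Y)/(7*(-4 + Y)) (V(L, Y) = -(Y + 2)/(7*(-4 + Y)) = -(2 + Y)/(7*(-4 + Y)))
g(t) = 9
b(z) = -⅐ + z (b(z) = z - (-2 - 1*1)/(7*(-4 + 1)) = z - (-2 - 1)/(7*(-3)) = z - (-1)*(-3)/(7*3) = z - 1*⅐ = z - ⅐ = -⅐ + z)
(-4*g(5)*23)*b(-5) = (-4*9*23)*(-⅐ - 5) = -36*23*(-36/7) = -828*(-36/7) = 29808/7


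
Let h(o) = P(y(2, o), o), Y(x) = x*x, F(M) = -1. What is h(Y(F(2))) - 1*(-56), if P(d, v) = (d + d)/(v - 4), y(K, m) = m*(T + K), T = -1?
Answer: 166/3 ≈ 55.333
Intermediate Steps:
y(K, m) = m*(-1 + K)
P(d, v) = 2*d/(-4 + v) (P(d, v) = (2*d)/(-4 + v) = 2*d/(-4 + v))
Y(x) = x**2
h(o) = 2*o/(-4 + o) (h(o) = 2*(o*(-1 + 2))/(-4 + o) = 2*(o*1)/(-4 + o) = 2*o/(-4 + o))
h(Y(F(2))) - 1*(-56) = 2*(-1)**2/(-4 + (-1)**2) - 1*(-56) = 2*1/(-4 + 1) + 56 = 2*1/(-3) + 56 = 2*1*(-1/3) + 56 = -2/3 + 56 = 166/3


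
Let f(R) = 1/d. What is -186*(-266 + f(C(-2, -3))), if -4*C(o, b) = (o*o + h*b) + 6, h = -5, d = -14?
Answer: 346425/7 ≈ 49489.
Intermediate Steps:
C(o, b) = -3/2 - o²/4 + 5*b/4 (C(o, b) = -((o*o - 5*b) + 6)/4 = -((o² - 5*b) + 6)/4 = -(6 + o² - 5*b)/4 = -3/2 - o²/4 + 5*b/4)
f(R) = -1/14 (f(R) = 1/(-14) = -1/14)
-186*(-266 + f(C(-2, -3))) = -186*(-266 - 1/14) = -186*(-3725/14) = 346425/7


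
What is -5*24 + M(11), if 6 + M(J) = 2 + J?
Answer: -113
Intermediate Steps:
M(J) = -4 + J (M(J) = -6 + (2 + J) = -4 + J)
-5*24 + M(11) = -5*24 + (-4 + 11) = -120 + 7 = -113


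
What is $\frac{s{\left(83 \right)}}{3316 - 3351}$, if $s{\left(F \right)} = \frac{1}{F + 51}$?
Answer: $- \frac{1}{4690} \approx -0.00021322$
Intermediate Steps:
$s{\left(F \right)} = \frac{1}{51 + F}$
$\frac{s{\left(83 \right)}}{3316 - 3351} = \frac{1}{\left(51 + 83\right) \left(3316 - 3351\right)} = \frac{1}{134 \left(3316 - 3351\right)} = \frac{1}{134 \left(-35\right)} = \frac{1}{134} \left(- \frac{1}{35}\right) = - \frac{1}{4690}$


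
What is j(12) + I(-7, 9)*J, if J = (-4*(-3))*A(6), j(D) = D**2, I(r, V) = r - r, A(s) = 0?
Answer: 144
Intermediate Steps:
I(r, V) = 0
J = 0 (J = -4*(-3)*0 = 12*0 = 0)
j(12) + I(-7, 9)*J = 12**2 + 0*0 = 144 + 0 = 144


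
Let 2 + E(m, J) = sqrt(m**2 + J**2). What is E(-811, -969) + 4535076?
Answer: 4535074 + sqrt(1596682) ≈ 4.5363e+6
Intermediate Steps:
E(m, J) = -2 + sqrt(J**2 + m**2) (E(m, J) = -2 + sqrt(m**2 + J**2) = -2 + sqrt(J**2 + m**2))
E(-811, -969) + 4535076 = (-2 + sqrt((-969)**2 + (-811)**2)) + 4535076 = (-2 + sqrt(938961 + 657721)) + 4535076 = (-2 + sqrt(1596682)) + 4535076 = 4535074 + sqrt(1596682)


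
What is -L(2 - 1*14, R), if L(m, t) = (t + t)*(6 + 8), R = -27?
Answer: 756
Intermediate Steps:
L(m, t) = 28*t (L(m, t) = (2*t)*14 = 28*t)
-L(2 - 1*14, R) = -28*(-27) = -1*(-756) = 756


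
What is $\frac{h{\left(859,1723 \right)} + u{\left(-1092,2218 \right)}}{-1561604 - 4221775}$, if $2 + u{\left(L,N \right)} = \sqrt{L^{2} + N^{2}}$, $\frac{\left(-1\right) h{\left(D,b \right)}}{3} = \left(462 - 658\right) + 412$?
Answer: $\frac{650}{5783379} - \frac{2 \sqrt{1527997}}{5783379} \approx -0.00031508$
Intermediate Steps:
$h{\left(D,b \right)} = -648$ ($h{\left(D,b \right)} = - 3 \left(\left(462 - 658\right) + 412\right) = - 3 \left(-196 + 412\right) = \left(-3\right) 216 = -648$)
$u{\left(L,N \right)} = -2 + \sqrt{L^{2} + N^{2}}$
$\frac{h{\left(859,1723 \right)} + u{\left(-1092,2218 \right)}}{-1561604 - 4221775} = \frac{-648 - \left(2 - \sqrt{\left(-1092\right)^{2} + 2218^{2}}\right)}{-1561604 - 4221775} = \frac{-648 - \left(2 - \sqrt{1192464 + 4919524}\right)}{-5783379} = \left(-648 - \left(2 - \sqrt{6111988}\right)\right) \left(- \frac{1}{5783379}\right) = \left(-648 - \left(2 - 2 \sqrt{1527997}\right)\right) \left(- \frac{1}{5783379}\right) = \left(-650 + 2 \sqrt{1527997}\right) \left(- \frac{1}{5783379}\right) = \frac{650}{5783379} - \frac{2 \sqrt{1527997}}{5783379}$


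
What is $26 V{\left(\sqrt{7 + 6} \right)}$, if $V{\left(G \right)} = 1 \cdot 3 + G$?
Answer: $78 + 26 \sqrt{13} \approx 171.74$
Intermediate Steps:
$V{\left(G \right)} = 3 + G$
$26 V{\left(\sqrt{7 + 6} \right)} = 26 \left(3 + \sqrt{7 + 6}\right) = 26 \left(3 + \sqrt{13}\right) = 78 + 26 \sqrt{13}$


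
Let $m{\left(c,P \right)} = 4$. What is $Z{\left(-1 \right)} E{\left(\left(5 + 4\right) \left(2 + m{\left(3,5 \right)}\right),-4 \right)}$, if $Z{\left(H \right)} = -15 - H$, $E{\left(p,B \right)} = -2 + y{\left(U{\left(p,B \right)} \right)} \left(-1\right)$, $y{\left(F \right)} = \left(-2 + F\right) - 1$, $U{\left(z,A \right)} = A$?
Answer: $-70$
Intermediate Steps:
$y{\left(F \right)} = -3 + F$
$E{\left(p,B \right)} = 1 - B$ ($E{\left(p,B \right)} = -2 + \left(-3 + B\right) \left(-1\right) = -2 - \left(-3 + B\right) = 1 - B$)
$Z{\left(-1 \right)} E{\left(\left(5 + 4\right) \left(2 + m{\left(3,5 \right)}\right),-4 \right)} = \left(-15 - -1\right) \left(1 - -4\right) = \left(-15 + 1\right) \left(1 + 4\right) = \left(-14\right) 5 = -70$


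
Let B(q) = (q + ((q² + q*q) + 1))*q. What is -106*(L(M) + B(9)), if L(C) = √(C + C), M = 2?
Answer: -164300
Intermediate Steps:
L(C) = √2*√C (L(C) = √(2*C) = √2*√C)
B(q) = q*(1 + q + 2*q²) (B(q) = (q + ((q² + q²) + 1))*q = (q + (2*q² + 1))*q = (q + (1 + 2*q²))*q = (1 + q + 2*q²)*q = q*(1 + q + 2*q²))
-106*(L(M) + B(9)) = -106*(√2*√2 + 9*(1 + 9 + 2*9²)) = -106*(2 + 9*(1 + 9 + 2*81)) = -106*(2 + 9*(1 + 9 + 162)) = -106*(2 + 9*172) = -106*(2 + 1548) = -106*1550 = -164300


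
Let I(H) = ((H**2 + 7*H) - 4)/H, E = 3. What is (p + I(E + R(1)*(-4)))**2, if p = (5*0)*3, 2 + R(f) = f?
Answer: 8836/49 ≈ 180.33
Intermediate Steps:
R(f) = -2 + f
I(H) = (-4 + H**2 + 7*H)/H
p = 0 (p = 0*3 = 0)
(p + I(E + R(1)*(-4)))**2 = (0 + (7 + (3 + (-2 + 1)*(-4)) - 4/(3 + (-2 + 1)*(-4))))**2 = (0 + (7 + (3 - 1*(-4)) - 4/(3 - 1*(-4))))**2 = (0 + (7 + (3 + 4) - 4/(3 + 4)))**2 = (0 + (7 + 7 - 4/7))**2 = (0 + 94/7)**2 = (94/7)**2 = 8836/49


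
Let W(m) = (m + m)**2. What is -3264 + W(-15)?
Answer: -2364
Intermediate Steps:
W(m) = 4*m**2 (W(m) = (2*m)**2 = 4*m**2)
-3264 + W(-15) = -3264 + 4*(-15)**2 = -3264 + 4*225 = -3264 + 900 = -2364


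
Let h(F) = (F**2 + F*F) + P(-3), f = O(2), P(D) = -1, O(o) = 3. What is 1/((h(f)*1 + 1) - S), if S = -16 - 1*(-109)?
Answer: -1/75 ≈ -0.013333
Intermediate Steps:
f = 3
S = 93 (S = -16 + 109 = 93)
h(F) = -1 + 2*F**2 (h(F) = (F**2 + F*F) - 1 = (F**2 + F**2) - 1 = 2*F**2 - 1 = -1 + 2*F**2)
1/((h(f)*1 + 1) - S) = 1/(((-1 + 2*3**2)*1 + 1) - 1*93) = 1/(((-1 + 2*9)*1 + 1) - 93) = 1/(((-1 + 18)*1 + 1) - 93) = 1/((17*1 + 1) - 93) = 1/((17 + 1) - 93) = 1/(18 - 93) = 1/(-75) = -1/75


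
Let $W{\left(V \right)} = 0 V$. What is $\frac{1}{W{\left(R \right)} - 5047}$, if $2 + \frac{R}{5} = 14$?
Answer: $- \frac{1}{5047} \approx -0.00019814$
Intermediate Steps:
$R = 60$ ($R = -10 + 5 \cdot 14 = -10 + 70 = 60$)
$W{\left(V \right)} = 0$
$\frac{1}{W{\left(R \right)} - 5047} = \frac{1}{0 - 5047} = \frac{1}{-5047} = - \frac{1}{5047}$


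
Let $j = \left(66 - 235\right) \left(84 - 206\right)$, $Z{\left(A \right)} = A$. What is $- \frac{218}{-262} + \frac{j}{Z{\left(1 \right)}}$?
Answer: $\frac{2701067}{131} \approx 20619.0$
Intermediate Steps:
$j = 20618$ ($j = \left(-169\right) \left(-122\right) = 20618$)
$- \frac{218}{-262} + \frac{j}{Z{\left(1 \right)}} = - \frac{218}{-262} + \frac{20618}{1} = \left(-218\right) \left(- \frac{1}{262}\right) + 20618 \cdot 1 = \frac{109}{131} + 20618 = \frac{2701067}{131}$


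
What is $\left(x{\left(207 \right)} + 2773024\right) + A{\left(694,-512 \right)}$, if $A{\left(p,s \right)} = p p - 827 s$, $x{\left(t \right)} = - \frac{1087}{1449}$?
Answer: $\frac{5329542629}{1449} \approx 3.6781 \cdot 10^{6}$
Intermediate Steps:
$x{\left(t \right)} = - \frac{1087}{1449}$ ($x{\left(t \right)} = \left(-1087\right) \frac{1}{1449} = - \frac{1087}{1449}$)
$A{\left(p,s \right)} = p^{2} - 827 s$
$\left(x{\left(207 \right)} + 2773024\right) + A{\left(694,-512 \right)} = \left(- \frac{1087}{1449} + 2773024\right) - \left(-423424 - 694^{2}\right) = \frac{4018110689}{1449} + \left(481636 + 423424\right) = \frac{4018110689}{1449} + 905060 = \frac{5329542629}{1449}$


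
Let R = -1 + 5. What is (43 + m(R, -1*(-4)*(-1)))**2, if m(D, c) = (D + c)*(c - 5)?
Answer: 1849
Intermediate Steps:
R = 4
m(D, c) = (-5 + c)*(D + c) (m(D, c) = (D + c)*(-5 + c) = (-5 + c)*(D + c))
(43 + m(R, -1*(-4)*(-1)))**2 = (43 + ((-1*(-4)*(-1))**2 - 5*4 - 5*(-1*(-4))*(-1) + 4*(-1*(-4)*(-1))))**2 = (43 + ((4*(-1))**2 - 20 - 20*(-1) + 4*(4*(-1))))**2 = (43 + ((-4)**2 - 20 - 5*(-4) + 4*(-4)))**2 = (43 + (16 - 20 + 20 - 16))**2 = (43 + 0)**2 = 43**2 = 1849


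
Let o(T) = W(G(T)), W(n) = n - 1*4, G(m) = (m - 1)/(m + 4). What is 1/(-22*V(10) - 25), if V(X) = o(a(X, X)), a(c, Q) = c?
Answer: 7/342 ≈ 0.020468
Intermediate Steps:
G(m) = (-1 + m)/(4 + m)
W(n) = -4 + n (W(n) = n - 4 = -4 + n)
o(T) = -4 + (-1 + T)/(4 + T)
V(X) = (-17 - 3*X)/(4 + X)
1/(-22*V(10) - 25) = 1/(-22*(-17 - 3*10)/(4 + 10) - 25) = 1/(-22*(-17 - 30)/14 - 25) = 1/(-11*(-47)/7 - 25) = 1/(-22*(-47/14) - 25) = 1/(517/7 - 25) = 1/(342/7) = 7/342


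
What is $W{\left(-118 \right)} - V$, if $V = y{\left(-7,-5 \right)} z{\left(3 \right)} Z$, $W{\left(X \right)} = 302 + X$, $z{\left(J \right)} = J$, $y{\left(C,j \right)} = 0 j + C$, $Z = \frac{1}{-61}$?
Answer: $\frac{11203}{61} \approx 183.66$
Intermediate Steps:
$Z = - \frac{1}{61} \approx -0.016393$
$y{\left(C,j \right)} = C$ ($y{\left(C,j \right)} = 0 + C = C$)
$V = \frac{21}{61}$ ($V = \left(-7\right) 3 \left(- \frac{1}{61}\right) = \left(-21\right) \left(- \frac{1}{61}\right) = \frac{21}{61} \approx 0.34426$)
$W{\left(-118 \right)} - V = \left(302 - 118\right) - \frac{21}{61} = 184 - \frac{21}{61} = \frac{11203}{61}$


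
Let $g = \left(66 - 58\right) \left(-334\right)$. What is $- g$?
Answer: $2672$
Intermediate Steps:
$g = -2672$ ($g = \left(66 - 58\right) \left(-334\right) = 8 \left(-334\right) = -2672$)
$- g = \left(-1\right) \left(-2672\right) = 2672$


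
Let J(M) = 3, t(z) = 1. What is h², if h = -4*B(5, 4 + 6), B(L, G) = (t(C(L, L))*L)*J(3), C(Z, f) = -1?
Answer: 3600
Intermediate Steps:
B(L, G) = 3*L (B(L, G) = (1*L)*3 = L*3 = 3*L)
h = -60 (h = -12*5 = -4*15 = -60)
h² = (-60)² = 3600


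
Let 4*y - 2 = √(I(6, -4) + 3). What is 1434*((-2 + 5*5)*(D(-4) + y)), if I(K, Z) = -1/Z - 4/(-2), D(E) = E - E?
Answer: 16491 + 16491*√21/4 ≈ 35384.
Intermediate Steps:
D(E) = 0
I(K, Z) = 2 - 1/Z (I(K, Z) = -1/Z - 4*(-½) = -1/Z + 2 = 2 - 1/Z)
y = ½ + √21/8 (y = ½ + √((2 - 1/(-4)) + 3)/4 = ½ + √((2 - 1*(-¼)) + 3)/4 = ½ + √((2 + ¼) + 3)/4 = ½ + √(9/4 + 3)/4 = ½ + √(21/4)/4 = ½ + (√21/2)/4 = ½ + √21/8 ≈ 1.0728)
1434*((-2 + 5*5)*(D(-4) + y)) = 1434*((-2 + 5*5)*(0 + (½ + √21/8))) = 1434*((-2 + 25)*(½ + √21/8)) = 1434*(23*(½ + √21/8)) = 1434*(23/2 + 23*√21/8) = 16491 + 16491*√21/4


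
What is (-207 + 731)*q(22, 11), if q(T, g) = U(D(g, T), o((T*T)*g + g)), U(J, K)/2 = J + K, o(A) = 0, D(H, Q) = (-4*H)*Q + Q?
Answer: -991408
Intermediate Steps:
D(H, Q) = Q - 4*H*Q (D(H, Q) = -4*H*Q + Q = Q - 4*H*Q)
U(J, K) = 2*J + 2*K (U(J, K) = 2*(J + K) = 2*J + 2*K)
q(T, g) = 2*T*(1 - 4*g) (q(T, g) = 2*(T*(1 - 4*g)) + 2*0 = 2*T*(1 - 4*g) + 0 = 2*T*(1 - 4*g))
(-207 + 731)*q(22, 11) = (-207 + 731)*(2*22*(1 - 4*11)) = 524*(2*22*(1 - 44)) = 524*(2*22*(-43)) = 524*(-1892) = -991408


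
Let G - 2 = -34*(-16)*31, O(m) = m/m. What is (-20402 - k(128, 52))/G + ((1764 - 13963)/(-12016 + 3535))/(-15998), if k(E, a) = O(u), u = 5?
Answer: -6991073638/5778693573 ≈ -1.2098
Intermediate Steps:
O(m) = 1
k(E, a) = 1
G = 16866 (G = 2 - 34*(-16)*31 = 2 + 544*31 = 2 + 16864 = 16866)
(-20402 - k(128, 52))/G + ((1764 - 13963)/(-12016 + 3535))/(-15998) = (-20402 - 1*1)/16866 + ((1764 - 13963)/(-12016 + 3535))/(-15998) = (-20402 - 1)*(1/16866) - 12199/(-8481)*(-1/15998) = -20403*1/16866 - 12199*(-1/8481)*(-1/15998) = -2267/1874 + (1109/771)*(-1/15998) = -2267/1874 - 1109/12334458 = -6991073638/5778693573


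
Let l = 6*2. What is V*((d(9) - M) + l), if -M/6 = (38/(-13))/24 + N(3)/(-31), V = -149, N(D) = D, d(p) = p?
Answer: -2364481/806 ≈ -2933.6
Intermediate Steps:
M = 1057/806 (M = -6*((38/(-13))/24 + 3/(-31)) = -6*((38*(-1/13))*(1/24) + 3*(-1/31)) = -6*(-38/13*1/24 - 3/31) = -6*(-19/156 - 3/31) = -6*(-1057/4836) = 1057/806 ≈ 1.3114)
l = 12
V*((d(9) - M) + l) = -149*((9 - 1*1057/806) + 12) = -149*((9 - 1057/806) + 12) = -149*(6197/806 + 12) = -149*15869/806 = -2364481/806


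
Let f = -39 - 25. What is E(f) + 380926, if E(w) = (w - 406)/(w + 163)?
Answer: 37711204/99 ≈ 3.8092e+5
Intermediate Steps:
f = -64
E(w) = (-406 + w)/(163 + w)
E(f) + 380926 = (-406 - 64)/(163 - 64) + 380926 = -470/99 + 380926 = 37711204/99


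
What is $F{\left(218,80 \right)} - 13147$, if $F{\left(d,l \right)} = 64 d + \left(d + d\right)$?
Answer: $1241$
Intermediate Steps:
$F{\left(d,l \right)} = 66 d$ ($F{\left(d,l \right)} = 64 d + 2 d = 66 d$)
$F{\left(218,80 \right)} - 13147 = 66 \cdot 218 - 13147 = 14388 - 13147 = 1241$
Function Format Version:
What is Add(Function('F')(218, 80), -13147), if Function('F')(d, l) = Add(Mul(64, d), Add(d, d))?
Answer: 1241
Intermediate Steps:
Function('F')(d, l) = Mul(66, d) (Function('F')(d, l) = Add(Mul(64, d), Mul(2, d)) = Mul(66, d))
Add(Function('F')(218, 80), -13147) = Add(Mul(66, 218), -13147) = Add(14388, -13147) = 1241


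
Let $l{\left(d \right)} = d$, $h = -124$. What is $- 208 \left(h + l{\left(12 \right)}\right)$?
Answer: $23296$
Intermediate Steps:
$- 208 \left(h + l{\left(12 \right)}\right) = - 208 \left(-124 + 12\right) = \left(-208\right) \left(-112\right) = 23296$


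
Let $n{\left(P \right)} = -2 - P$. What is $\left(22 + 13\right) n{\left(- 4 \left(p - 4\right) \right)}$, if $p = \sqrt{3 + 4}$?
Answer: $-630 + 140 \sqrt{7} \approx -259.59$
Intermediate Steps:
$p = \sqrt{7} \approx 2.6458$
$\left(22 + 13\right) n{\left(- 4 \left(p - 4\right) \right)} = \left(22 + 13\right) \left(-2 - - 4 \left(\sqrt{7} - 4\right)\right) = 35 \left(-2 - - 4 \left(-4 + \sqrt{7}\right)\right) = 35 \left(-2 - \left(16 - 4 \sqrt{7}\right)\right) = 35 \left(-18 + 4 \sqrt{7}\right) = -630 + 140 \sqrt{7}$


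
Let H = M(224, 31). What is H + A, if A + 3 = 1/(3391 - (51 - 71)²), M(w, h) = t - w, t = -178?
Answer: -1211354/2991 ≈ -405.00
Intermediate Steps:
M(w, h) = -178 - w
H = -402 (H = -178 - 1*224 = -178 - 224 = -402)
A = -8972/2991 (A = -3 + 1/(3391 - (51 - 71)²) = -3 + 1/(3391 - 1*(-20)²) = -3 + 1/(3391 - 1*400) = -3 + 1/(3391 - 400) = -3 + 1/2991 = -8972/2991 ≈ -2.9997)
H + A = -402 - 8972/2991 = -1211354/2991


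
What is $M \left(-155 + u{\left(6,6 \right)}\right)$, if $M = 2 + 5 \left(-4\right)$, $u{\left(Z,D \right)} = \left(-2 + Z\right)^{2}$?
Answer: $2502$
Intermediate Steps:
$M = -18$ ($M = 2 - 20 = -18$)
$M \left(-155 + u{\left(6,6 \right)}\right) = - 18 \left(-155 + \left(-2 + 6\right)^{2}\right) = - 18 \left(-155 + 4^{2}\right) = - 18 \left(-155 + 16\right) = \left(-18\right) \left(-139\right) = 2502$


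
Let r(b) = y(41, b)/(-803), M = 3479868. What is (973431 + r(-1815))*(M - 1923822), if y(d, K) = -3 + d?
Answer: 1216306782172530/803 ≈ 1.5147e+12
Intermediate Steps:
r(b) = -38/803 (r(b) = (-3 + 41)/(-803) = 38*(-1/803) = -38/803)
(973431 + r(-1815))*(M - 1923822) = (973431 - 38/803)*(3479868 - 1923822) = (781665055/803)*1556046 = 1216306782172530/803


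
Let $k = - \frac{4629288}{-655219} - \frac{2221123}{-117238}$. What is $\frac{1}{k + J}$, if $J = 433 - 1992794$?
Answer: $- \frac{76816565122}{153044330452575561} \approx -5.0192 \cdot 10^{-7}$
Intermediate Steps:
$k = \frac{1998050457481}{76816565122}$ ($k = \left(-4629288\right) \left(- \frac{1}{655219}\right) - - \frac{2221123}{117238} = \frac{4629288}{655219} + \frac{2221123}{117238} = \frac{1998050457481}{76816565122} \approx 26.011$)
$J = -1992361$ ($J = 433 - 1992794 = -1992361$)
$\frac{1}{k + J} = \frac{1}{\frac{1998050457481}{76816565122} - 1992361} = \frac{1}{- \frac{153044330452575561}{76816565122}} = - \frac{76816565122}{153044330452575561}$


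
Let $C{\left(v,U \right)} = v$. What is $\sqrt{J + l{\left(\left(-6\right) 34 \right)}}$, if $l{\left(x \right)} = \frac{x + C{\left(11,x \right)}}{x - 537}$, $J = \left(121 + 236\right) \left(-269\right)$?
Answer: $\frac{2 i \sqrt{13182438165}}{741} \approx 309.89 i$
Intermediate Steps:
$J = -96033$ ($J = 357 \left(-269\right) = -96033$)
$l{\left(x \right)} = \frac{11 + x}{-537 + x}$ ($l{\left(x \right)} = \frac{x + 11}{x - 537} = \frac{11 + x}{-537 + x}$)
$\sqrt{J + l{\left(\left(-6\right) 34 \right)}} = \sqrt{-96033 + \frac{11 - 204}{-537 - 204}} = \sqrt{-96033 + \frac{1}{-741} \left(-193\right)} = \sqrt{-96033 - - \frac{193}{741}} = \sqrt{-96033 + \frac{193}{741}} = \sqrt{- \frac{71160260}{741}} = \frac{2 i \sqrt{13182438165}}{741}$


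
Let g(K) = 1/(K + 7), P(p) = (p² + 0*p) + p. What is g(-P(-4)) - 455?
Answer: -2276/5 ≈ -455.20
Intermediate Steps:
P(p) = p + p² (P(p) = (p² + 0) + p = p² + p = p + p²)
g(K) = 1/(7 + K)
g(-P(-4)) - 455 = 1/(7 - (-4)*(1 - 4)) - 455 = 1/(7 - (-4)*(-3)) - 455 = 1/(7 - 1*12) - 455 = 1/(7 - 12) - 455 = 1/(-5) - 455 = -⅕ - 455 = -2276/5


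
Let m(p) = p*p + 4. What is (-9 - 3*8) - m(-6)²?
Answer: -1633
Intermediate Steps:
m(p) = 4 + p² (m(p) = p² + 4 = 4 + p²)
(-9 - 3*8) - m(-6)² = (-9 - 3*8) - (4 + (-6)²)² = (-9 - 24) - (4 + 36)² = -33 - 1*40² = -33 - 1*1600 = -33 - 1600 = -1633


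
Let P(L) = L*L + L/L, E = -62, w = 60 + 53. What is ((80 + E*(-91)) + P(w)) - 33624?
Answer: -15132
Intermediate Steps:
w = 113
P(L) = 1 + L² (P(L) = L² + 1 = 1 + L²)
((80 + E*(-91)) + P(w)) - 33624 = ((80 - 62*(-91)) + (1 + 113²)) - 33624 = ((80 + 5642) + (1 + 12769)) - 33624 = (5722 + 12770) - 33624 = 18492 - 33624 = -15132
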